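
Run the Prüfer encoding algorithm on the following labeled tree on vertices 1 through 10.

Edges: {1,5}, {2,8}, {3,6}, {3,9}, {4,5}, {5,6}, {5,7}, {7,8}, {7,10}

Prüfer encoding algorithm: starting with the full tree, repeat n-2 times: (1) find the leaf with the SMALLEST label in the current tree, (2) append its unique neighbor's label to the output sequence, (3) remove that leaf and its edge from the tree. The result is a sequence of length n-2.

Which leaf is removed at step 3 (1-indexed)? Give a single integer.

Step 1: current leaves = {1,2,4,9,10}. Remove leaf 1 (neighbor: 5).
Step 2: current leaves = {2,4,9,10}. Remove leaf 2 (neighbor: 8).
Step 3: current leaves = {4,8,9,10}. Remove leaf 4 (neighbor: 5).

Answer: 4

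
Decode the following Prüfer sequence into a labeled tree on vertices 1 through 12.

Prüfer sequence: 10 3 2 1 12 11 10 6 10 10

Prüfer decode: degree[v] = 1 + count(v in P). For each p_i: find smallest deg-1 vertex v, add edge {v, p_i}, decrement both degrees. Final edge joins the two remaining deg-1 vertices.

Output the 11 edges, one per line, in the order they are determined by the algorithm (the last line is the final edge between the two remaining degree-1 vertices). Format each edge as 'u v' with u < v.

Answer: 4 10
3 5
2 3
1 2
1 12
7 11
8 10
6 9
6 10
10 11
10 12

Derivation:
Initial degrees: {1:2, 2:2, 3:2, 4:1, 5:1, 6:2, 7:1, 8:1, 9:1, 10:5, 11:2, 12:2}
Step 1: smallest deg-1 vertex = 4, p_1 = 10. Add edge {4,10}. Now deg[4]=0, deg[10]=4.
Step 2: smallest deg-1 vertex = 5, p_2 = 3. Add edge {3,5}. Now deg[5]=0, deg[3]=1.
Step 3: smallest deg-1 vertex = 3, p_3 = 2. Add edge {2,3}. Now deg[3]=0, deg[2]=1.
Step 4: smallest deg-1 vertex = 2, p_4 = 1. Add edge {1,2}. Now deg[2]=0, deg[1]=1.
Step 5: smallest deg-1 vertex = 1, p_5 = 12. Add edge {1,12}. Now deg[1]=0, deg[12]=1.
Step 6: smallest deg-1 vertex = 7, p_6 = 11. Add edge {7,11}. Now deg[7]=0, deg[11]=1.
Step 7: smallest deg-1 vertex = 8, p_7 = 10. Add edge {8,10}. Now deg[8]=0, deg[10]=3.
Step 8: smallest deg-1 vertex = 9, p_8 = 6. Add edge {6,9}. Now deg[9]=0, deg[6]=1.
Step 9: smallest deg-1 vertex = 6, p_9 = 10. Add edge {6,10}. Now deg[6]=0, deg[10]=2.
Step 10: smallest deg-1 vertex = 11, p_10 = 10. Add edge {10,11}. Now deg[11]=0, deg[10]=1.
Final: two remaining deg-1 vertices are 10, 12. Add edge {10,12}.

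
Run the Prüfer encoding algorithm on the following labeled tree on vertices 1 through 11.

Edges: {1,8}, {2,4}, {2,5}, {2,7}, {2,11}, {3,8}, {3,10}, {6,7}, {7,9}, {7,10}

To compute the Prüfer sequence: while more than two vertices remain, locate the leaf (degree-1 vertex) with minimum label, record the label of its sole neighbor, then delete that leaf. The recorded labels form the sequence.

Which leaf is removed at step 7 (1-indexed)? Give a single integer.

Answer: 9

Derivation:
Step 1: current leaves = {1,4,5,6,9,11}. Remove leaf 1 (neighbor: 8).
Step 2: current leaves = {4,5,6,8,9,11}. Remove leaf 4 (neighbor: 2).
Step 3: current leaves = {5,6,8,9,11}. Remove leaf 5 (neighbor: 2).
Step 4: current leaves = {6,8,9,11}. Remove leaf 6 (neighbor: 7).
Step 5: current leaves = {8,9,11}. Remove leaf 8 (neighbor: 3).
Step 6: current leaves = {3,9,11}. Remove leaf 3 (neighbor: 10).
Step 7: current leaves = {9,10,11}. Remove leaf 9 (neighbor: 7).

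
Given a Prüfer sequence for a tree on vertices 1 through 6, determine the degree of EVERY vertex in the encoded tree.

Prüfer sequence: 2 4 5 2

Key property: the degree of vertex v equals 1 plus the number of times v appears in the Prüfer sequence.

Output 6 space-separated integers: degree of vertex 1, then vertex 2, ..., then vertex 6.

p_1 = 2: count[2] becomes 1
p_2 = 4: count[4] becomes 1
p_3 = 5: count[5] becomes 1
p_4 = 2: count[2] becomes 2
Degrees (1 + count): deg[1]=1+0=1, deg[2]=1+2=3, deg[3]=1+0=1, deg[4]=1+1=2, deg[5]=1+1=2, deg[6]=1+0=1

Answer: 1 3 1 2 2 1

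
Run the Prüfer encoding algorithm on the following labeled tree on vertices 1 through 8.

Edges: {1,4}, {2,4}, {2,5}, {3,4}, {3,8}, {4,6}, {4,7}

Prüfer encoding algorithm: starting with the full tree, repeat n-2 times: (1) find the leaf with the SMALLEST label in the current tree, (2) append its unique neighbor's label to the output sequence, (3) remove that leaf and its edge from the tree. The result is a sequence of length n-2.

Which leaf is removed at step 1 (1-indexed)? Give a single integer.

Answer: 1

Derivation:
Step 1: current leaves = {1,5,6,7,8}. Remove leaf 1 (neighbor: 4).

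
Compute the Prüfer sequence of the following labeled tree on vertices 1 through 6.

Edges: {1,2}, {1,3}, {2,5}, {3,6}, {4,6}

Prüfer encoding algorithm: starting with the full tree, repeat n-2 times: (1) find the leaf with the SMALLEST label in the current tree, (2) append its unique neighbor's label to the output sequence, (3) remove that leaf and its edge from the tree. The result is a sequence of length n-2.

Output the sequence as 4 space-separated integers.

Step 1: leaves = {4,5}. Remove smallest leaf 4, emit neighbor 6.
Step 2: leaves = {5,6}. Remove smallest leaf 5, emit neighbor 2.
Step 3: leaves = {2,6}. Remove smallest leaf 2, emit neighbor 1.
Step 4: leaves = {1,6}. Remove smallest leaf 1, emit neighbor 3.
Done: 2 vertices remain (3, 6). Sequence = [6 2 1 3]

Answer: 6 2 1 3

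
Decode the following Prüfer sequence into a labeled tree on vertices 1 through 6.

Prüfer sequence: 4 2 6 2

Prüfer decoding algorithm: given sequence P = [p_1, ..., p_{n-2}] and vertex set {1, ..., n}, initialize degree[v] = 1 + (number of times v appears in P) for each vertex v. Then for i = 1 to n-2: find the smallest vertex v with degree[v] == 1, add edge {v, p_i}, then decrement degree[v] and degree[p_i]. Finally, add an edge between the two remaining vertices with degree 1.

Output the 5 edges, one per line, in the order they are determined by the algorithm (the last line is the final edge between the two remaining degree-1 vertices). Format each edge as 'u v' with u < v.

Initial degrees: {1:1, 2:3, 3:1, 4:2, 5:1, 6:2}
Step 1: smallest deg-1 vertex = 1, p_1 = 4. Add edge {1,4}. Now deg[1]=0, deg[4]=1.
Step 2: smallest deg-1 vertex = 3, p_2 = 2. Add edge {2,3}. Now deg[3]=0, deg[2]=2.
Step 3: smallest deg-1 vertex = 4, p_3 = 6. Add edge {4,6}. Now deg[4]=0, deg[6]=1.
Step 4: smallest deg-1 vertex = 5, p_4 = 2. Add edge {2,5}. Now deg[5]=0, deg[2]=1.
Final: two remaining deg-1 vertices are 2, 6. Add edge {2,6}.

Answer: 1 4
2 3
4 6
2 5
2 6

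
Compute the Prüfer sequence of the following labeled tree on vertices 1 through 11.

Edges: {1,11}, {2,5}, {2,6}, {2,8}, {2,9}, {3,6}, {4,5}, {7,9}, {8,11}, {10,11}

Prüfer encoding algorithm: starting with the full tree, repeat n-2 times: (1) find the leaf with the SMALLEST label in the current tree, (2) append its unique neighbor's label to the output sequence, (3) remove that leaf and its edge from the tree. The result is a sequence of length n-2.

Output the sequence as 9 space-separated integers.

Step 1: leaves = {1,3,4,7,10}. Remove smallest leaf 1, emit neighbor 11.
Step 2: leaves = {3,4,7,10}. Remove smallest leaf 3, emit neighbor 6.
Step 3: leaves = {4,6,7,10}. Remove smallest leaf 4, emit neighbor 5.
Step 4: leaves = {5,6,7,10}. Remove smallest leaf 5, emit neighbor 2.
Step 5: leaves = {6,7,10}. Remove smallest leaf 6, emit neighbor 2.
Step 6: leaves = {7,10}. Remove smallest leaf 7, emit neighbor 9.
Step 7: leaves = {9,10}. Remove smallest leaf 9, emit neighbor 2.
Step 8: leaves = {2,10}. Remove smallest leaf 2, emit neighbor 8.
Step 9: leaves = {8,10}. Remove smallest leaf 8, emit neighbor 11.
Done: 2 vertices remain (10, 11). Sequence = [11 6 5 2 2 9 2 8 11]

Answer: 11 6 5 2 2 9 2 8 11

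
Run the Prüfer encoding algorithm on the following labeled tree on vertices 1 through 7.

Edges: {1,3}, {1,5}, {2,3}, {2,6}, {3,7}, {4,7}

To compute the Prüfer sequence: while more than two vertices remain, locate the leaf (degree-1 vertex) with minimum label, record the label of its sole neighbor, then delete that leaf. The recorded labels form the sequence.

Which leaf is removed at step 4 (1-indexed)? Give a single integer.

Answer: 6

Derivation:
Step 1: current leaves = {4,5,6}. Remove leaf 4 (neighbor: 7).
Step 2: current leaves = {5,6,7}. Remove leaf 5 (neighbor: 1).
Step 3: current leaves = {1,6,7}. Remove leaf 1 (neighbor: 3).
Step 4: current leaves = {6,7}. Remove leaf 6 (neighbor: 2).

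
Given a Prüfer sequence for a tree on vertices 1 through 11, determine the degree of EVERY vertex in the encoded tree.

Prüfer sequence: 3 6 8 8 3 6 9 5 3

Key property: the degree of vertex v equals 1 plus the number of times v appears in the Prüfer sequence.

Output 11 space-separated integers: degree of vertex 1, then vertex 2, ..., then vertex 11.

Answer: 1 1 4 1 2 3 1 3 2 1 1

Derivation:
p_1 = 3: count[3] becomes 1
p_2 = 6: count[6] becomes 1
p_3 = 8: count[8] becomes 1
p_4 = 8: count[8] becomes 2
p_5 = 3: count[3] becomes 2
p_6 = 6: count[6] becomes 2
p_7 = 9: count[9] becomes 1
p_8 = 5: count[5] becomes 1
p_9 = 3: count[3] becomes 3
Degrees (1 + count): deg[1]=1+0=1, deg[2]=1+0=1, deg[3]=1+3=4, deg[4]=1+0=1, deg[5]=1+1=2, deg[6]=1+2=3, deg[7]=1+0=1, deg[8]=1+2=3, deg[9]=1+1=2, deg[10]=1+0=1, deg[11]=1+0=1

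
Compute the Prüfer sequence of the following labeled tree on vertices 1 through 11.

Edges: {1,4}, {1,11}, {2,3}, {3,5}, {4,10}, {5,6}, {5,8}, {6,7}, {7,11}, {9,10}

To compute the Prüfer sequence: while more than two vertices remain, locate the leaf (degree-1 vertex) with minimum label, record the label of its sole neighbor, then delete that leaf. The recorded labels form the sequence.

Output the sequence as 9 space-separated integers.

Answer: 3 5 5 6 7 11 10 4 1

Derivation:
Step 1: leaves = {2,8,9}. Remove smallest leaf 2, emit neighbor 3.
Step 2: leaves = {3,8,9}. Remove smallest leaf 3, emit neighbor 5.
Step 3: leaves = {8,9}. Remove smallest leaf 8, emit neighbor 5.
Step 4: leaves = {5,9}. Remove smallest leaf 5, emit neighbor 6.
Step 5: leaves = {6,9}. Remove smallest leaf 6, emit neighbor 7.
Step 6: leaves = {7,9}. Remove smallest leaf 7, emit neighbor 11.
Step 7: leaves = {9,11}. Remove smallest leaf 9, emit neighbor 10.
Step 8: leaves = {10,11}. Remove smallest leaf 10, emit neighbor 4.
Step 9: leaves = {4,11}. Remove smallest leaf 4, emit neighbor 1.
Done: 2 vertices remain (1, 11). Sequence = [3 5 5 6 7 11 10 4 1]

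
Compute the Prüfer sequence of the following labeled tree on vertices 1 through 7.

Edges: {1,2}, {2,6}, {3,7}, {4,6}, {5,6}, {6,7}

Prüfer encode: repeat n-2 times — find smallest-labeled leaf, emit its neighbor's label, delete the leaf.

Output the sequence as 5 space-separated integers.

Step 1: leaves = {1,3,4,5}. Remove smallest leaf 1, emit neighbor 2.
Step 2: leaves = {2,3,4,5}. Remove smallest leaf 2, emit neighbor 6.
Step 3: leaves = {3,4,5}. Remove smallest leaf 3, emit neighbor 7.
Step 4: leaves = {4,5,7}. Remove smallest leaf 4, emit neighbor 6.
Step 5: leaves = {5,7}. Remove smallest leaf 5, emit neighbor 6.
Done: 2 vertices remain (6, 7). Sequence = [2 6 7 6 6]

Answer: 2 6 7 6 6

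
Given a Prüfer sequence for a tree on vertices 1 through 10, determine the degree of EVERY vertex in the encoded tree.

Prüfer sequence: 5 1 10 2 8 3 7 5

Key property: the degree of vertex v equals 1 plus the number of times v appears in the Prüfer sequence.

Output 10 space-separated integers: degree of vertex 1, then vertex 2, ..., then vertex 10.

Answer: 2 2 2 1 3 1 2 2 1 2

Derivation:
p_1 = 5: count[5] becomes 1
p_2 = 1: count[1] becomes 1
p_3 = 10: count[10] becomes 1
p_4 = 2: count[2] becomes 1
p_5 = 8: count[8] becomes 1
p_6 = 3: count[3] becomes 1
p_7 = 7: count[7] becomes 1
p_8 = 5: count[5] becomes 2
Degrees (1 + count): deg[1]=1+1=2, deg[2]=1+1=2, deg[3]=1+1=2, deg[4]=1+0=1, deg[5]=1+2=3, deg[6]=1+0=1, deg[7]=1+1=2, deg[8]=1+1=2, deg[9]=1+0=1, deg[10]=1+1=2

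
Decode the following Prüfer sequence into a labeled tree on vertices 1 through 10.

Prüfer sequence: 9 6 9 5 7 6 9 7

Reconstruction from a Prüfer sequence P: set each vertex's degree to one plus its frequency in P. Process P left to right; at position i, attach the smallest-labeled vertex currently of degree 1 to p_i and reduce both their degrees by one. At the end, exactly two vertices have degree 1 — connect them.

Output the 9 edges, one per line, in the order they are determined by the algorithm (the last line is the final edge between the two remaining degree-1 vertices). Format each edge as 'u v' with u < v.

Initial degrees: {1:1, 2:1, 3:1, 4:1, 5:2, 6:3, 7:3, 8:1, 9:4, 10:1}
Step 1: smallest deg-1 vertex = 1, p_1 = 9. Add edge {1,9}. Now deg[1]=0, deg[9]=3.
Step 2: smallest deg-1 vertex = 2, p_2 = 6. Add edge {2,6}. Now deg[2]=0, deg[6]=2.
Step 3: smallest deg-1 vertex = 3, p_3 = 9. Add edge {3,9}. Now deg[3]=0, deg[9]=2.
Step 4: smallest deg-1 vertex = 4, p_4 = 5. Add edge {4,5}. Now deg[4]=0, deg[5]=1.
Step 5: smallest deg-1 vertex = 5, p_5 = 7. Add edge {5,7}. Now deg[5]=0, deg[7]=2.
Step 6: smallest deg-1 vertex = 8, p_6 = 6. Add edge {6,8}. Now deg[8]=0, deg[6]=1.
Step 7: smallest deg-1 vertex = 6, p_7 = 9. Add edge {6,9}. Now deg[6]=0, deg[9]=1.
Step 8: smallest deg-1 vertex = 9, p_8 = 7. Add edge {7,9}. Now deg[9]=0, deg[7]=1.
Final: two remaining deg-1 vertices are 7, 10. Add edge {7,10}.

Answer: 1 9
2 6
3 9
4 5
5 7
6 8
6 9
7 9
7 10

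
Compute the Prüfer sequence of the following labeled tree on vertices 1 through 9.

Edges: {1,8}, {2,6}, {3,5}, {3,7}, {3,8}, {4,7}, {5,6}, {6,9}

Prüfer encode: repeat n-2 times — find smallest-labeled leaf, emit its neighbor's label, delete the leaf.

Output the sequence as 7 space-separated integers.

Step 1: leaves = {1,2,4,9}. Remove smallest leaf 1, emit neighbor 8.
Step 2: leaves = {2,4,8,9}. Remove smallest leaf 2, emit neighbor 6.
Step 3: leaves = {4,8,9}. Remove smallest leaf 4, emit neighbor 7.
Step 4: leaves = {7,8,9}. Remove smallest leaf 7, emit neighbor 3.
Step 5: leaves = {8,9}. Remove smallest leaf 8, emit neighbor 3.
Step 6: leaves = {3,9}. Remove smallest leaf 3, emit neighbor 5.
Step 7: leaves = {5,9}. Remove smallest leaf 5, emit neighbor 6.
Done: 2 vertices remain (6, 9). Sequence = [8 6 7 3 3 5 6]

Answer: 8 6 7 3 3 5 6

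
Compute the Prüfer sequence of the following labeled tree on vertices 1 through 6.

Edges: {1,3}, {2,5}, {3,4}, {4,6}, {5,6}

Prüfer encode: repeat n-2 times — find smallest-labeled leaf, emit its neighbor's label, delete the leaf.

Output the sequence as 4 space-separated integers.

Answer: 3 5 4 6

Derivation:
Step 1: leaves = {1,2}. Remove smallest leaf 1, emit neighbor 3.
Step 2: leaves = {2,3}. Remove smallest leaf 2, emit neighbor 5.
Step 3: leaves = {3,5}. Remove smallest leaf 3, emit neighbor 4.
Step 4: leaves = {4,5}. Remove smallest leaf 4, emit neighbor 6.
Done: 2 vertices remain (5, 6). Sequence = [3 5 4 6]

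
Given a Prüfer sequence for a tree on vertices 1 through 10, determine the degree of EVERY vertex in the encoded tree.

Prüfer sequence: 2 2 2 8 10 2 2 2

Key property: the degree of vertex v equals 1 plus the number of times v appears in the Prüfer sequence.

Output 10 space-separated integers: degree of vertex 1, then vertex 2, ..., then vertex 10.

Answer: 1 7 1 1 1 1 1 2 1 2

Derivation:
p_1 = 2: count[2] becomes 1
p_2 = 2: count[2] becomes 2
p_3 = 2: count[2] becomes 3
p_4 = 8: count[8] becomes 1
p_5 = 10: count[10] becomes 1
p_6 = 2: count[2] becomes 4
p_7 = 2: count[2] becomes 5
p_8 = 2: count[2] becomes 6
Degrees (1 + count): deg[1]=1+0=1, deg[2]=1+6=7, deg[3]=1+0=1, deg[4]=1+0=1, deg[5]=1+0=1, deg[6]=1+0=1, deg[7]=1+0=1, deg[8]=1+1=2, deg[9]=1+0=1, deg[10]=1+1=2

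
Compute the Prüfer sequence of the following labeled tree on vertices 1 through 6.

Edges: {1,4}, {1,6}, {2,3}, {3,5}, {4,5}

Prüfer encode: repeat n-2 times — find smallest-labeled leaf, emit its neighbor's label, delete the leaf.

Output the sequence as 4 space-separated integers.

Step 1: leaves = {2,6}. Remove smallest leaf 2, emit neighbor 3.
Step 2: leaves = {3,6}. Remove smallest leaf 3, emit neighbor 5.
Step 3: leaves = {5,6}. Remove smallest leaf 5, emit neighbor 4.
Step 4: leaves = {4,6}. Remove smallest leaf 4, emit neighbor 1.
Done: 2 vertices remain (1, 6). Sequence = [3 5 4 1]

Answer: 3 5 4 1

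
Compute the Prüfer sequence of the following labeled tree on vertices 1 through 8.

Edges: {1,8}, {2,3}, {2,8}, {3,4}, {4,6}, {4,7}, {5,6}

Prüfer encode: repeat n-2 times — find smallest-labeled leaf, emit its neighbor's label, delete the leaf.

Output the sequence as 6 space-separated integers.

Step 1: leaves = {1,5,7}. Remove smallest leaf 1, emit neighbor 8.
Step 2: leaves = {5,7,8}. Remove smallest leaf 5, emit neighbor 6.
Step 3: leaves = {6,7,8}. Remove smallest leaf 6, emit neighbor 4.
Step 4: leaves = {7,8}. Remove smallest leaf 7, emit neighbor 4.
Step 5: leaves = {4,8}. Remove smallest leaf 4, emit neighbor 3.
Step 6: leaves = {3,8}. Remove smallest leaf 3, emit neighbor 2.
Done: 2 vertices remain (2, 8). Sequence = [8 6 4 4 3 2]

Answer: 8 6 4 4 3 2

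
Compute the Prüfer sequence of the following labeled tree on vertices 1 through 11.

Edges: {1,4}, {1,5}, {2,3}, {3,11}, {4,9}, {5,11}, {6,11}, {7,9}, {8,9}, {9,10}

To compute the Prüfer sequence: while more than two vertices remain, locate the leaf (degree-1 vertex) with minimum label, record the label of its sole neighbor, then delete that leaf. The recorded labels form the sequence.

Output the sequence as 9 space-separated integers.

Answer: 3 11 11 9 9 9 4 1 5

Derivation:
Step 1: leaves = {2,6,7,8,10}. Remove smallest leaf 2, emit neighbor 3.
Step 2: leaves = {3,6,7,8,10}. Remove smallest leaf 3, emit neighbor 11.
Step 3: leaves = {6,7,8,10}. Remove smallest leaf 6, emit neighbor 11.
Step 4: leaves = {7,8,10,11}. Remove smallest leaf 7, emit neighbor 9.
Step 5: leaves = {8,10,11}. Remove smallest leaf 8, emit neighbor 9.
Step 6: leaves = {10,11}. Remove smallest leaf 10, emit neighbor 9.
Step 7: leaves = {9,11}. Remove smallest leaf 9, emit neighbor 4.
Step 8: leaves = {4,11}. Remove smallest leaf 4, emit neighbor 1.
Step 9: leaves = {1,11}. Remove smallest leaf 1, emit neighbor 5.
Done: 2 vertices remain (5, 11). Sequence = [3 11 11 9 9 9 4 1 5]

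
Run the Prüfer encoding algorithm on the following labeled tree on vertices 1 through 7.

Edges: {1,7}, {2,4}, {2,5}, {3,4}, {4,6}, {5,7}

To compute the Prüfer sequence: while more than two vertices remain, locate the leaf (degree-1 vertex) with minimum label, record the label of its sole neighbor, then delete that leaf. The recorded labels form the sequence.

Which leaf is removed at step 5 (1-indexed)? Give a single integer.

Answer: 2

Derivation:
Step 1: current leaves = {1,3,6}. Remove leaf 1 (neighbor: 7).
Step 2: current leaves = {3,6,7}. Remove leaf 3 (neighbor: 4).
Step 3: current leaves = {6,7}. Remove leaf 6 (neighbor: 4).
Step 4: current leaves = {4,7}. Remove leaf 4 (neighbor: 2).
Step 5: current leaves = {2,7}. Remove leaf 2 (neighbor: 5).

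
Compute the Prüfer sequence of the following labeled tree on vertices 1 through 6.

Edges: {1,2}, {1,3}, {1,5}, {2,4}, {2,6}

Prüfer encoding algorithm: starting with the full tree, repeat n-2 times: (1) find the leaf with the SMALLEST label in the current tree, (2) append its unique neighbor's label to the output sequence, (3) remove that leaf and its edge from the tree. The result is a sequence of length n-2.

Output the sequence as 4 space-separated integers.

Answer: 1 2 1 2

Derivation:
Step 1: leaves = {3,4,5,6}. Remove smallest leaf 3, emit neighbor 1.
Step 2: leaves = {4,5,6}. Remove smallest leaf 4, emit neighbor 2.
Step 3: leaves = {5,6}. Remove smallest leaf 5, emit neighbor 1.
Step 4: leaves = {1,6}. Remove smallest leaf 1, emit neighbor 2.
Done: 2 vertices remain (2, 6). Sequence = [1 2 1 2]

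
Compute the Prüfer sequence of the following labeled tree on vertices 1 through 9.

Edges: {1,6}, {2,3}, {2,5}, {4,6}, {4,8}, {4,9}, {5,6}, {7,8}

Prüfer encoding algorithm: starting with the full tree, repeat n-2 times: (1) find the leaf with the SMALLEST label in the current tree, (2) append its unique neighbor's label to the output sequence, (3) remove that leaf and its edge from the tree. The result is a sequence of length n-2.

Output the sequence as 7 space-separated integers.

Step 1: leaves = {1,3,7,9}. Remove smallest leaf 1, emit neighbor 6.
Step 2: leaves = {3,7,9}. Remove smallest leaf 3, emit neighbor 2.
Step 3: leaves = {2,7,9}. Remove smallest leaf 2, emit neighbor 5.
Step 4: leaves = {5,7,9}. Remove smallest leaf 5, emit neighbor 6.
Step 5: leaves = {6,7,9}. Remove smallest leaf 6, emit neighbor 4.
Step 6: leaves = {7,9}. Remove smallest leaf 7, emit neighbor 8.
Step 7: leaves = {8,9}. Remove smallest leaf 8, emit neighbor 4.
Done: 2 vertices remain (4, 9). Sequence = [6 2 5 6 4 8 4]

Answer: 6 2 5 6 4 8 4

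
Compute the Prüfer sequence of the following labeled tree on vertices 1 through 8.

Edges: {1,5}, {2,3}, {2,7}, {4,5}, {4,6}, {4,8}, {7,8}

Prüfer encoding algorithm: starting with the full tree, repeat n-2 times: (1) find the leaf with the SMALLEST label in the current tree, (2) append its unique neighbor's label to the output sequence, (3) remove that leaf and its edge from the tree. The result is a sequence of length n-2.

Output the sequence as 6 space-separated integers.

Answer: 5 2 7 4 4 8

Derivation:
Step 1: leaves = {1,3,6}. Remove smallest leaf 1, emit neighbor 5.
Step 2: leaves = {3,5,6}. Remove smallest leaf 3, emit neighbor 2.
Step 3: leaves = {2,5,6}. Remove smallest leaf 2, emit neighbor 7.
Step 4: leaves = {5,6,7}. Remove smallest leaf 5, emit neighbor 4.
Step 5: leaves = {6,7}. Remove smallest leaf 6, emit neighbor 4.
Step 6: leaves = {4,7}. Remove smallest leaf 4, emit neighbor 8.
Done: 2 vertices remain (7, 8). Sequence = [5 2 7 4 4 8]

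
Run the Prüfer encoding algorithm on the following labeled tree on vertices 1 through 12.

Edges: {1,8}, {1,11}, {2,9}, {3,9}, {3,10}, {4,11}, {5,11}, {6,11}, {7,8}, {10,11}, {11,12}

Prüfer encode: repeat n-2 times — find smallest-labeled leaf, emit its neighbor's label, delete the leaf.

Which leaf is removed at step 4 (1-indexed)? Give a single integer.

Step 1: current leaves = {2,4,5,6,7,12}. Remove leaf 2 (neighbor: 9).
Step 2: current leaves = {4,5,6,7,9,12}. Remove leaf 4 (neighbor: 11).
Step 3: current leaves = {5,6,7,9,12}. Remove leaf 5 (neighbor: 11).
Step 4: current leaves = {6,7,9,12}. Remove leaf 6 (neighbor: 11).

Answer: 6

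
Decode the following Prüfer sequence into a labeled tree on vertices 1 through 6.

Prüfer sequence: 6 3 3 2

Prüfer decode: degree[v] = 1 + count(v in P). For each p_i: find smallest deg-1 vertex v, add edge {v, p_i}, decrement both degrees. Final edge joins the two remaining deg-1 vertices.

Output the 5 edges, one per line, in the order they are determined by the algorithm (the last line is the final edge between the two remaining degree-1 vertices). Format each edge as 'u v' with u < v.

Initial degrees: {1:1, 2:2, 3:3, 4:1, 5:1, 6:2}
Step 1: smallest deg-1 vertex = 1, p_1 = 6. Add edge {1,6}. Now deg[1]=0, deg[6]=1.
Step 2: smallest deg-1 vertex = 4, p_2 = 3. Add edge {3,4}. Now deg[4]=0, deg[3]=2.
Step 3: smallest deg-1 vertex = 5, p_3 = 3. Add edge {3,5}. Now deg[5]=0, deg[3]=1.
Step 4: smallest deg-1 vertex = 3, p_4 = 2. Add edge {2,3}. Now deg[3]=0, deg[2]=1.
Final: two remaining deg-1 vertices are 2, 6. Add edge {2,6}.

Answer: 1 6
3 4
3 5
2 3
2 6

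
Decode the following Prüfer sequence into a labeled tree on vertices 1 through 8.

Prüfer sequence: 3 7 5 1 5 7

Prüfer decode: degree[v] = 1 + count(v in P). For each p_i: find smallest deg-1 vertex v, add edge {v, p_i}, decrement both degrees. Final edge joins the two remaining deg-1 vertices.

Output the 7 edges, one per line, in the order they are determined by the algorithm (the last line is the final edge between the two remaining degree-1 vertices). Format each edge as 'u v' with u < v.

Answer: 2 3
3 7
4 5
1 6
1 5
5 7
7 8

Derivation:
Initial degrees: {1:2, 2:1, 3:2, 4:1, 5:3, 6:1, 7:3, 8:1}
Step 1: smallest deg-1 vertex = 2, p_1 = 3. Add edge {2,3}. Now deg[2]=0, deg[3]=1.
Step 2: smallest deg-1 vertex = 3, p_2 = 7. Add edge {3,7}. Now deg[3]=0, deg[7]=2.
Step 3: smallest deg-1 vertex = 4, p_3 = 5. Add edge {4,5}. Now deg[4]=0, deg[5]=2.
Step 4: smallest deg-1 vertex = 6, p_4 = 1. Add edge {1,6}. Now deg[6]=0, deg[1]=1.
Step 5: smallest deg-1 vertex = 1, p_5 = 5. Add edge {1,5}. Now deg[1]=0, deg[5]=1.
Step 6: smallest deg-1 vertex = 5, p_6 = 7. Add edge {5,7}. Now deg[5]=0, deg[7]=1.
Final: two remaining deg-1 vertices are 7, 8. Add edge {7,8}.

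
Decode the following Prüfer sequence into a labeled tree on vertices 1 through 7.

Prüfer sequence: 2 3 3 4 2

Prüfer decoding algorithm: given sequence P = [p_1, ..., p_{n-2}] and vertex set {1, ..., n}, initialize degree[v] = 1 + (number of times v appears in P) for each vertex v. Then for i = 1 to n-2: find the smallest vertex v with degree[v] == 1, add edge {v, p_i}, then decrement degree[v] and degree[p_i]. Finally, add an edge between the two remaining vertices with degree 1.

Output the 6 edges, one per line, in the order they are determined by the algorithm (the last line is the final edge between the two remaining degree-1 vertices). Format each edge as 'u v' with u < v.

Answer: 1 2
3 5
3 6
3 4
2 4
2 7

Derivation:
Initial degrees: {1:1, 2:3, 3:3, 4:2, 5:1, 6:1, 7:1}
Step 1: smallest deg-1 vertex = 1, p_1 = 2. Add edge {1,2}. Now deg[1]=0, deg[2]=2.
Step 2: smallest deg-1 vertex = 5, p_2 = 3. Add edge {3,5}. Now deg[5]=0, deg[3]=2.
Step 3: smallest deg-1 vertex = 6, p_3 = 3. Add edge {3,6}. Now deg[6]=0, deg[3]=1.
Step 4: smallest deg-1 vertex = 3, p_4 = 4. Add edge {3,4}. Now deg[3]=0, deg[4]=1.
Step 5: smallest deg-1 vertex = 4, p_5 = 2. Add edge {2,4}. Now deg[4]=0, deg[2]=1.
Final: two remaining deg-1 vertices are 2, 7. Add edge {2,7}.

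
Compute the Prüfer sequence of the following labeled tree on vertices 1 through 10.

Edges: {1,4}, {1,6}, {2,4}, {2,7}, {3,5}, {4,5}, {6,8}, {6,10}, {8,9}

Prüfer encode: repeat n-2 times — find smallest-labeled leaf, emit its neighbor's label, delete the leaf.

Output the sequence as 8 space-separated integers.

Step 1: leaves = {3,7,9,10}. Remove smallest leaf 3, emit neighbor 5.
Step 2: leaves = {5,7,9,10}. Remove smallest leaf 5, emit neighbor 4.
Step 3: leaves = {7,9,10}. Remove smallest leaf 7, emit neighbor 2.
Step 4: leaves = {2,9,10}. Remove smallest leaf 2, emit neighbor 4.
Step 5: leaves = {4,9,10}. Remove smallest leaf 4, emit neighbor 1.
Step 6: leaves = {1,9,10}. Remove smallest leaf 1, emit neighbor 6.
Step 7: leaves = {9,10}. Remove smallest leaf 9, emit neighbor 8.
Step 8: leaves = {8,10}. Remove smallest leaf 8, emit neighbor 6.
Done: 2 vertices remain (6, 10). Sequence = [5 4 2 4 1 6 8 6]

Answer: 5 4 2 4 1 6 8 6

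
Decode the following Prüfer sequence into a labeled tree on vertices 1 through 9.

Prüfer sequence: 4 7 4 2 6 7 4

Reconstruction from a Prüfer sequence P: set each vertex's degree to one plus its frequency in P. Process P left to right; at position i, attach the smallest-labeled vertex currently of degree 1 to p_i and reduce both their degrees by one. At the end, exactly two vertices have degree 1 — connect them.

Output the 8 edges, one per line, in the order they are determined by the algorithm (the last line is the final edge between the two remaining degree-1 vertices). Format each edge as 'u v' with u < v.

Answer: 1 4
3 7
4 5
2 8
2 6
6 7
4 7
4 9

Derivation:
Initial degrees: {1:1, 2:2, 3:1, 4:4, 5:1, 6:2, 7:3, 8:1, 9:1}
Step 1: smallest deg-1 vertex = 1, p_1 = 4. Add edge {1,4}. Now deg[1]=0, deg[4]=3.
Step 2: smallest deg-1 vertex = 3, p_2 = 7. Add edge {3,7}. Now deg[3]=0, deg[7]=2.
Step 3: smallest deg-1 vertex = 5, p_3 = 4. Add edge {4,5}. Now deg[5]=0, deg[4]=2.
Step 4: smallest deg-1 vertex = 8, p_4 = 2. Add edge {2,8}. Now deg[8]=0, deg[2]=1.
Step 5: smallest deg-1 vertex = 2, p_5 = 6. Add edge {2,6}. Now deg[2]=0, deg[6]=1.
Step 6: smallest deg-1 vertex = 6, p_6 = 7. Add edge {6,7}. Now deg[6]=0, deg[7]=1.
Step 7: smallest deg-1 vertex = 7, p_7 = 4. Add edge {4,7}. Now deg[7]=0, deg[4]=1.
Final: two remaining deg-1 vertices are 4, 9. Add edge {4,9}.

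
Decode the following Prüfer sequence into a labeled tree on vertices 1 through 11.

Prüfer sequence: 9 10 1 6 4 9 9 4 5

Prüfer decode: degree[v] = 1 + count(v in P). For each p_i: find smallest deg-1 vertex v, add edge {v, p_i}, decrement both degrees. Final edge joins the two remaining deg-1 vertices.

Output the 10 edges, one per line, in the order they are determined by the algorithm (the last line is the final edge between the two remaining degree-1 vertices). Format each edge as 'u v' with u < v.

Initial degrees: {1:2, 2:1, 3:1, 4:3, 5:2, 6:2, 7:1, 8:1, 9:4, 10:2, 11:1}
Step 1: smallest deg-1 vertex = 2, p_1 = 9. Add edge {2,9}. Now deg[2]=0, deg[9]=3.
Step 2: smallest deg-1 vertex = 3, p_2 = 10. Add edge {3,10}. Now deg[3]=0, deg[10]=1.
Step 3: smallest deg-1 vertex = 7, p_3 = 1. Add edge {1,7}. Now deg[7]=0, deg[1]=1.
Step 4: smallest deg-1 vertex = 1, p_4 = 6. Add edge {1,6}. Now deg[1]=0, deg[6]=1.
Step 5: smallest deg-1 vertex = 6, p_5 = 4. Add edge {4,6}. Now deg[6]=0, deg[4]=2.
Step 6: smallest deg-1 vertex = 8, p_6 = 9. Add edge {8,9}. Now deg[8]=0, deg[9]=2.
Step 7: smallest deg-1 vertex = 10, p_7 = 9. Add edge {9,10}. Now deg[10]=0, deg[9]=1.
Step 8: smallest deg-1 vertex = 9, p_8 = 4. Add edge {4,9}. Now deg[9]=0, deg[4]=1.
Step 9: smallest deg-1 vertex = 4, p_9 = 5. Add edge {4,5}. Now deg[4]=0, deg[5]=1.
Final: two remaining deg-1 vertices are 5, 11. Add edge {5,11}.

Answer: 2 9
3 10
1 7
1 6
4 6
8 9
9 10
4 9
4 5
5 11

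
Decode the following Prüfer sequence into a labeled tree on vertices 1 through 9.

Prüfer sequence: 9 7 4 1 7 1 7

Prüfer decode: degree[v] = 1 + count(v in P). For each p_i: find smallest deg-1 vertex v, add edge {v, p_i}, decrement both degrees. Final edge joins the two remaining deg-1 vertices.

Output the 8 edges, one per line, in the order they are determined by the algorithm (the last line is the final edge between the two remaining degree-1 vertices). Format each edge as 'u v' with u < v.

Initial degrees: {1:3, 2:1, 3:1, 4:2, 5:1, 6:1, 7:4, 8:1, 9:2}
Step 1: smallest deg-1 vertex = 2, p_1 = 9. Add edge {2,9}. Now deg[2]=0, deg[9]=1.
Step 2: smallest deg-1 vertex = 3, p_2 = 7. Add edge {3,7}. Now deg[3]=0, deg[7]=3.
Step 3: smallest deg-1 vertex = 5, p_3 = 4. Add edge {4,5}. Now deg[5]=0, deg[4]=1.
Step 4: smallest deg-1 vertex = 4, p_4 = 1. Add edge {1,4}. Now deg[4]=0, deg[1]=2.
Step 5: smallest deg-1 vertex = 6, p_5 = 7. Add edge {6,7}. Now deg[6]=0, deg[7]=2.
Step 6: smallest deg-1 vertex = 8, p_6 = 1. Add edge {1,8}. Now deg[8]=0, deg[1]=1.
Step 7: smallest deg-1 vertex = 1, p_7 = 7. Add edge {1,7}. Now deg[1]=0, deg[7]=1.
Final: two remaining deg-1 vertices are 7, 9. Add edge {7,9}.

Answer: 2 9
3 7
4 5
1 4
6 7
1 8
1 7
7 9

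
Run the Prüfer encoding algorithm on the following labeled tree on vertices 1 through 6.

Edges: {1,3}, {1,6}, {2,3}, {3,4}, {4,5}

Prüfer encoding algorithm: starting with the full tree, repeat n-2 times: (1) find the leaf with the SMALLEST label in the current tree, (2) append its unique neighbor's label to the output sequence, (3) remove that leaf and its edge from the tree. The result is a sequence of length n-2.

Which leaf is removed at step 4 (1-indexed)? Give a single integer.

Answer: 3

Derivation:
Step 1: current leaves = {2,5,6}. Remove leaf 2 (neighbor: 3).
Step 2: current leaves = {5,6}. Remove leaf 5 (neighbor: 4).
Step 3: current leaves = {4,6}. Remove leaf 4 (neighbor: 3).
Step 4: current leaves = {3,6}. Remove leaf 3 (neighbor: 1).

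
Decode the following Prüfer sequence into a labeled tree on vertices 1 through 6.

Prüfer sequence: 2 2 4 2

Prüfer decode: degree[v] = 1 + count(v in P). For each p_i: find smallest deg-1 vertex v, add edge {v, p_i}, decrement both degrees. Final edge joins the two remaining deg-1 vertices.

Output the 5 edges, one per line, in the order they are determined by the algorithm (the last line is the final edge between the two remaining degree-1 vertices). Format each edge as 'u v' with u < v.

Initial degrees: {1:1, 2:4, 3:1, 4:2, 5:1, 6:1}
Step 1: smallest deg-1 vertex = 1, p_1 = 2. Add edge {1,2}. Now deg[1]=0, deg[2]=3.
Step 2: smallest deg-1 vertex = 3, p_2 = 2. Add edge {2,3}. Now deg[3]=0, deg[2]=2.
Step 3: smallest deg-1 vertex = 5, p_3 = 4. Add edge {4,5}. Now deg[5]=0, deg[4]=1.
Step 4: smallest deg-1 vertex = 4, p_4 = 2. Add edge {2,4}. Now deg[4]=0, deg[2]=1.
Final: two remaining deg-1 vertices are 2, 6. Add edge {2,6}.

Answer: 1 2
2 3
4 5
2 4
2 6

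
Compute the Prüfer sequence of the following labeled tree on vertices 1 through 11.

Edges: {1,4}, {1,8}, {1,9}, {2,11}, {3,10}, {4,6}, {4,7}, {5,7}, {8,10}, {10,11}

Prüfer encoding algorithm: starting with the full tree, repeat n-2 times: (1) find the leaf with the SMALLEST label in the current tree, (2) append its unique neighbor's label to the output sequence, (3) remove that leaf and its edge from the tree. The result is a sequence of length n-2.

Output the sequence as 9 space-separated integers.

Answer: 11 10 7 4 4 1 1 8 10

Derivation:
Step 1: leaves = {2,3,5,6,9}. Remove smallest leaf 2, emit neighbor 11.
Step 2: leaves = {3,5,6,9,11}. Remove smallest leaf 3, emit neighbor 10.
Step 3: leaves = {5,6,9,11}. Remove smallest leaf 5, emit neighbor 7.
Step 4: leaves = {6,7,9,11}. Remove smallest leaf 6, emit neighbor 4.
Step 5: leaves = {7,9,11}. Remove smallest leaf 7, emit neighbor 4.
Step 6: leaves = {4,9,11}. Remove smallest leaf 4, emit neighbor 1.
Step 7: leaves = {9,11}. Remove smallest leaf 9, emit neighbor 1.
Step 8: leaves = {1,11}. Remove smallest leaf 1, emit neighbor 8.
Step 9: leaves = {8,11}. Remove smallest leaf 8, emit neighbor 10.
Done: 2 vertices remain (10, 11). Sequence = [11 10 7 4 4 1 1 8 10]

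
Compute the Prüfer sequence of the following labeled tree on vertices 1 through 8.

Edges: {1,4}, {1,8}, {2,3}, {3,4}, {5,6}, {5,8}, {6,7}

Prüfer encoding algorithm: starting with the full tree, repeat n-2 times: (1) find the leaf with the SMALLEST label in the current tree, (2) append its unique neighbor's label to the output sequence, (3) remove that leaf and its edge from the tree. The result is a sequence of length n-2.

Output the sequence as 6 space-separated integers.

Step 1: leaves = {2,7}. Remove smallest leaf 2, emit neighbor 3.
Step 2: leaves = {3,7}. Remove smallest leaf 3, emit neighbor 4.
Step 3: leaves = {4,7}. Remove smallest leaf 4, emit neighbor 1.
Step 4: leaves = {1,7}. Remove smallest leaf 1, emit neighbor 8.
Step 5: leaves = {7,8}. Remove smallest leaf 7, emit neighbor 6.
Step 6: leaves = {6,8}. Remove smallest leaf 6, emit neighbor 5.
Done: 2 vertices remain (5, 8). Sequence = [3 4 1 8 6 5]

Answer: 3 4 1 8 6 5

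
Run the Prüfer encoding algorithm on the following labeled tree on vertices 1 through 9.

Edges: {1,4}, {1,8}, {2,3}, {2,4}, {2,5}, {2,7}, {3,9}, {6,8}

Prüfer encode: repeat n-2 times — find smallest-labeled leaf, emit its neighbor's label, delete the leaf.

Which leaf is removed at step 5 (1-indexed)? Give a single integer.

Step 1: current leaves = {5,6,7,9}. Remove leaf 5 (neighbor: 2).
Step 2: current leaves = {6,7,9}. Remove leaf 6 (neighbor: 8).
Step 3: current leaves = {7,8,9}. Remove leaf 7 (neighbor: 2).
Step 4: current leaves = {8,9}. Remove leaf 8 (neighbor: 1).
Step 5: current leaves = {1,9}. Remove leaf 1 (neighbor: 4).

Answer: 1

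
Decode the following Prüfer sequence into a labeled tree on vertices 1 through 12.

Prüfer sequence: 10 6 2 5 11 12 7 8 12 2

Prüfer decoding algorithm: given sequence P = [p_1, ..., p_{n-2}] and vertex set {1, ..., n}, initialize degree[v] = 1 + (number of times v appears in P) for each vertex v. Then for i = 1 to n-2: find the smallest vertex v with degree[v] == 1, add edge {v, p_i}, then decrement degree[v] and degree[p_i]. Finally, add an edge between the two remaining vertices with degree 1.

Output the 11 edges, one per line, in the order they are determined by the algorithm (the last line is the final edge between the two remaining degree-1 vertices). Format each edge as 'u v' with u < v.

Answer: 1 10
3 6
2 4
5 6
5 11
9 12
7 10
7 8
8 12
2 11
2 12

Derivation:
Initial degrees: {1:1, 2:3, 3:1, 4:1, 5:2, 6:2, 7:2, 8:2, 9:1, 10:2, 11:2, 12:3}
Step 1: smallest deg-1 vertex = 1, p_1 = 10. Add edge {1,10}. Now deg[1]=0, deg[10]=1.
Step 2: smallest deg-1 vertex = 3, p_2 = 6. Add edge {3,6}. Now deg[3]=0, deg[6]=1.
Step 3: smallest deg-1 vertex = 4, p_3 = 2. Add edge {2,4}. Now deg[4]=0, deg[2]=2.
Step 4: smallest deg-1 vertex = 6, p_4 = 5. Add edge {5,6}. Now deg[6]=0, deg[5]=1.
Step 5: smallest deg-1 vertex = 5, p_5 = 11. Add edge {5,11}. Now deg[5]=0, deg[11]=1.
Step 6: smallest deg-1 vertex = 9, p_6 = 12. Add edge {9,12}. Now deg[9]=0, deg[12]=2.
Step 7: smallest deg-1 vertex = 10, p_7 = 7. Add edge {7,10}. Now deg[10]=0, deg[7]=1.
Step 8: smallest deg-1 vertex = 7, p_8 = 8. Add edge {7,8}. Now deg[7]=0, deg[8]=1.
Step 9: smallest deg-1 vertex = 8, p_9 = 12. Add edge {8,12}. Now deg[8]=0, deg[12]=1.
Step 10: smallest deg-1 vertex = 11, p_10 = 2. Add edge {2,11}. Now deg[11]=0, deg[2]=1.
Final: two remaining deg-1 vertices are 2, 12. Add edge {2,12}.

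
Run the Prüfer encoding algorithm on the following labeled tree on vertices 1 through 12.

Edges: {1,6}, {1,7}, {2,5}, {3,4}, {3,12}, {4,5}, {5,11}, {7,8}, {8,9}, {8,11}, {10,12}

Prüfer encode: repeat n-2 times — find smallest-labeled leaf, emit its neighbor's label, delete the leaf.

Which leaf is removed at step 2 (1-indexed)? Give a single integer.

Step 1: current leaves = {2,6,9,10}. Remove leaf 2 (neighbor: 5).
Step 2: current leaves = {6,9,10}. Remove leaf 6 (neighbor: 1).

Answer: 6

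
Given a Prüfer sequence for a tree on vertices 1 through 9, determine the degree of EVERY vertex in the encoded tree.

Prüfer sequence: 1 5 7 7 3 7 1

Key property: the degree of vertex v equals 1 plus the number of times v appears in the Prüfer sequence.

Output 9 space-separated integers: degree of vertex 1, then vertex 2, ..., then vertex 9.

Answer: 3 1 2 1 2 1 4 1 1

Derivation:
p_1 = 1: count[1] becomes 1
p_2 = 5: count[5] becomes 1
p_3 = 7: count[7] becomes 1
p_4 = 7: count[7] becomes 2
p_5 = 3: count[3] becomes 1
p_6 = 7: count[7] becomes 3
p_7 = 1: count[1] becomes 2
Degrees (1 + count): deg[1]=1+2=3, deg[2]=1+0=1, deg[3]=1+1=2, deg[4]=1+0=1, deg[5]=1+1=2, deg[6]=1+0=1, deg[7]=1+3=4, deg[8]=1+0=1, deg[9]=1+0=1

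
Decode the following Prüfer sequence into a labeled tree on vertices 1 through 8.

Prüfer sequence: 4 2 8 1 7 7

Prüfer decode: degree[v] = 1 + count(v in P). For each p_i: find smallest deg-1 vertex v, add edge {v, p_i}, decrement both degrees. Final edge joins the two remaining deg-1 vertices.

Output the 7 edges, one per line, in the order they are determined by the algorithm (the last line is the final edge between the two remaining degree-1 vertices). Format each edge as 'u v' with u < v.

Initial degrees: {1:2, 2:2, 3:1, 4:2, 5:1, 6:1, 7:3, 8:2}
Step 1: smallest deg-1 vertex = 3, p_1 = 4. Add edge {3,4}. Now deg[3]=0, deg[4]=1.
Step 2: smallest deg-1 vertex = 4, p_2 = 2. Add edge {2,4}. Now deg[4]=0, deg[2]=1.
Step 3: smallest deg-1 vertex = 2, p_3 = 8. Add edge {2,8}. Now deg[2]=0, deg[8]=1.
Step 4: smallest deg-1 vertex = 5, p_4 = 1. Add edge {1,5}. Now deg[5]=0, deg[1]=1.
Step 5: smallest deg-1 vertex = 1, p_5 = 7. Add edge {1,7}. Now deg[1]=0, deg[7]=2.
Step 6: smallest deg-1 vertex = 6, p_6 = 7. Add edge {6,7}. Now deg[6]=0, deg[7]=1.
Final: two remaining deg-1 vertices are 7, 8. Add edge {7,8}.

Answer: 3 4
2 4
2 8
1 5
1 7
6 7
7 8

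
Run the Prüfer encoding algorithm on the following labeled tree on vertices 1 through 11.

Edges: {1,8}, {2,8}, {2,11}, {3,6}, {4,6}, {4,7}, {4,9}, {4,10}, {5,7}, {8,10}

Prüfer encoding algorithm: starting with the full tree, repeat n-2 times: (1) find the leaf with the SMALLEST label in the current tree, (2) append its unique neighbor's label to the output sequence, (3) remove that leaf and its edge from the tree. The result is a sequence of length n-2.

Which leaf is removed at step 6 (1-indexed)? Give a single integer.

Answer: 9

Derivation:
Step 1: current leaves = {1,3,5,9,11}. Remove leaf 1 (neighbor: 8).
Step 2: current leaves = {3,5,9,11}. Remove leaf 3 (neighbor: 6).
Step 3: current leaves = {5,6,9,11}. Remove leaf 5 (neighbor: 7).
Step 4: current leaves = {6,7,9,11}. Remove leaf 6 (neighbor: 4).
Step 5: current leaves = {7,9,11}. Remove leaf 7 (neighbor: 4).
Step 6: current leaves = {9,11}. Remove leaf 9 (neighbor: 4).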